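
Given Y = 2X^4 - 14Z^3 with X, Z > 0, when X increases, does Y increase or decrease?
Y increases

Taking the partial derivative:
∂Y/∂X = 8X^3

∂Y/∂X = 8X^3 > 0 (assuming positive values)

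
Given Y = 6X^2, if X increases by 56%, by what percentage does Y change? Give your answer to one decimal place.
143.4%

For Y = 6X^2:
If X → X(1 + 0.56)
Then Y → Y · (1 + 0.56)^2
     = Y · 2.4336

Percentage change = ((1 + 0.56)^2 − 1) × 100% ≈ 143.4%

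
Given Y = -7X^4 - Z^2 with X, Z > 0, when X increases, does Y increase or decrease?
Y decreases

Taking the partial derivative:
∂Y/∂X = -28X^3

∂Y/∂X = -28X^3 < 0 (assuming positive values)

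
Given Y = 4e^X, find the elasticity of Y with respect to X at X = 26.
Elasticity = 26

Elasticity = (dY/dX) · (X/Y)

dY/dX = 4·e^X
At X = 26: dY/dX = 4·e^26, Y = 4·e^26

Elasticity = (4·e^26) · (26 / (4·e^26)) = 26

Interpretation: for a small percentage change in X, the percentage change in Y is approximately 26.00 times as large.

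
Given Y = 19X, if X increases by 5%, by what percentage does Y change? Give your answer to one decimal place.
5.0%

For Y = 19X:
If X → X(1 + 0.05)
Then Y → Y · (1 + 0.05)^1
     = Y · 1.0500

Percentage change = ((1 + 0.05)^1 − 1) × 100% = 5.0%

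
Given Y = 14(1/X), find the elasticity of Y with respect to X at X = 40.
Elasticity = -1

Elasticity = (dY/dX) · (X/Y)

dY/dX = -14/X²
At X = 40: dY/dX = -7/800, Y = 7/20

Elasticity = (-7/800) · (40 / (7/20)) = -1

Interpretation: for a small percentage change in X, the percentage change in Y is approximately -1.00 times as large.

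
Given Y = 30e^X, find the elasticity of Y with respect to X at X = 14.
Elasticity = 14

Elasticity = (dY/dX) · (X/Y)

dY/dX = 30·e^X
At X = 14: dY/dX = 30·e^14, Y = 30·e^14

Elasticity = (30·e^14) · (14 / (30·e^14)) = 14

Interpretation: for a small percentage change in X, the percentage change in Y is approximately 14.00 times as large.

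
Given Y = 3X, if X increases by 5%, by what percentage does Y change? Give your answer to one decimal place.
5.0%

For Y = 3X:
If X → X(1 + 0.05)
Then Y → Y · (1 + 0.05)^1
     = Y · 1.0500

Percentage change = ((1 + 0.05)^1 − 1) × 100% = 5.0%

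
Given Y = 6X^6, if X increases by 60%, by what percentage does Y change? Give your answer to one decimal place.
1577.7%

For Y = 6X^6:
If X → X(1 + 0.6)
Then Y → Y · (1 + 0.6)^6
     ≈ Y · 16.7772

Percentage change = ((1 + 0.6)^6 − 1) × 100% ≈ 1577.7%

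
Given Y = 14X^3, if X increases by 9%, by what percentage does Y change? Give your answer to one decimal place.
29.5%

For Y = 14X^3:
If X → X(1 + 0.09)
Then Y → Y · (1 + 0.09)^3
     ≈ Y · 1.2950

Percentage change = ((1 + 0.09)^3 − 1) × 100% ≈ 29.5%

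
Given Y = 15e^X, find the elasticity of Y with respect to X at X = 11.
Elasticity = 11

Elasticity = (dY/dX) · (X/Y)

dY/dX = 15·e^X
At X = 11: dY/dX = 15·e^11, Y = 15·e^11

Elasticity = (15·e^11) · (11 / (15·e^11)) = 11

Interpretation: for a small percentage change in X, the percentage change in Y is approximately 11.00 times as large.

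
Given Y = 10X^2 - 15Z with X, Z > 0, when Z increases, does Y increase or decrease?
Y decreases

Taking the partial derivative:
∂Y/∂Z = -15

∂Y/∂Z = -15 < 0 (assuming positive values)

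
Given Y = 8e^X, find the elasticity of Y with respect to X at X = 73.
Elasticity = 73

Elasticity = (dY/dX) · (X/Y)

dY/dX = 8·e^X
At X = 73: dY/dX = 8·e^73, Y = 8·e^73

Elasticity = (8·e^73) · (73 / (8·e^73)) = 73

Interpretation: for a small percentage change in X, the percentage change in Y is approximately 73.00 times as large.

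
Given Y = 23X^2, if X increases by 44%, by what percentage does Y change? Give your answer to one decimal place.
107.4%

For Y = 23X^2:
If X → X(1 + 0.44)
Then Y → Y · (1 + 0.44)^2
     = Y · 2.0736

Percentage change = ((1 + 0.44)^2 − 1) × 100% ≈ 107.4%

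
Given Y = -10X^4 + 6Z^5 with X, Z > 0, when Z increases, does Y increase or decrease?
Y increases

Taking the partial derivative:
∂Y/∂Z = 30Z^4

∂Y/∂Z = 30Z^4 > 0 (assuming positive values)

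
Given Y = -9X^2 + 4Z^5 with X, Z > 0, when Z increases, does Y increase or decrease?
Y increases

Taking the partial derivative:
∂Y/∂Z = 20Z^4

∂Y/∂Z = 20Z^4 > 0 (assuming positive values)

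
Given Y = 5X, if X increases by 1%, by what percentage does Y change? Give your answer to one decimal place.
1.0%

For Y = 5X:
If X → X(1 + 0.01)
Then Y → Y · (1 + 0.01)^1
     = Y · 1.0100

Percentage change = ((1 + 0.01)^1 − 1) × 100% = 1.0%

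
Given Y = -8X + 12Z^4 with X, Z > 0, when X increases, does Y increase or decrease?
Y decreases

Taking the partial derivative:
∂Y/∂X = -8

∂Y/∂X = -8 < 0 (assuming positive values)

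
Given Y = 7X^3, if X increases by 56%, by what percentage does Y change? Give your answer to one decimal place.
279.6%

For Y = 7X^3:
If X → X(1 + 0.56)
Then Y → Y · (1 + 0.56)^3
     ≈ Y · 3.7964

Percentage change = ((1 + 0.56)^3 − 1) × 100% ≈ 279.6%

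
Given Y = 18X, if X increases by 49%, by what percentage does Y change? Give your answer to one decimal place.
49.0%

For Y = 18X:
If X → X(1 + 0.49)
Then Y → Y · (1 + 0.49)^1
     = Y · 1.4900

Percentage change = ((1 + 0.49)^1 − 1) × 100% = 49.0%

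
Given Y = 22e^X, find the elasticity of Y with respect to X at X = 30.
Elasticity = 30

Elasticity = (dY/dX) · (X/Y)

dY/dX = 22·e^X
At X = 30: dY/dX = 22·e^30, Y = 22·e^30

Elasticity = (22·e^30) · (30 / (22·e^30)) = 30

Interpretation: for a small percentage change in X, the percentage change in Y is approximately 30.00 times as large.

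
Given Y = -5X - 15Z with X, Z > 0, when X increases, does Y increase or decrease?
Y decreases

Taking the partial derivative:
∂Y/∂X = -5

∂Y/∂X = -5 < 0 (assuming positive values)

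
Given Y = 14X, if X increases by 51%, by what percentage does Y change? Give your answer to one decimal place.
51.0%

For Y = 14X:
If X → X(1 + 0.51)
Then Y → Y · (1 + 0.51)^1
     = Y · 1.5100

Percentage change = ((1 + 0.51)^1 − 1) × 100% = 51.0%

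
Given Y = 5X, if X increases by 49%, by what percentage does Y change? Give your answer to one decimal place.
49.0%

For Y = 5X:
If X → X(1 + 0.49)
Then Y → Y · (1 + 0.49)^1
     = Y · 1.4900

Percentage change = ((1 + 0.49)^1 − 1) × 100% = 49.0%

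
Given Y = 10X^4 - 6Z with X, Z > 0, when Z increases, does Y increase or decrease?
Y decreases

Taking the partial derivative:
∂Y/∂Z = -6

∂Y/∂Z = -6 < 0 (assuming positive values)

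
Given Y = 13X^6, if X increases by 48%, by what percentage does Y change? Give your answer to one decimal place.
950.9%

For Y = 13X^6:
If X → X(1 + 0.48)
Then Y → Y · (1 + 0.48)^6
     ≈ Y · 10.5092

Percentage change = ((1 + 0.48)^6 − 1) × 100% ≈ 950.9%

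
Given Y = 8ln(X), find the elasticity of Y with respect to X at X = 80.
Elasticity = 1/ln(80) ≈ 0.2282

Elasticity = (dY/dX) · (X/Y)

dY/dX = 8/X
At X = 80: dY/dX = 1/10, Y = 8·ln(80)

Elasticity = (1/10) · (80 / (8·ln(80))) = 1/ln(80) ≈ 0.2282

Interpretation: for a small percentage change in X, the percentage change in Y is approximately 0.23 times as large.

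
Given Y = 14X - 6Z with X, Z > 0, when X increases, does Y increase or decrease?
Y increases

Taking the partial derivative:
∂Y/∂X = 14

∂Y/∂X = 14 > 0 (assuming positive values)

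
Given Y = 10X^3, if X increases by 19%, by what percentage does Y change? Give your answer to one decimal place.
68.5%

For Y = 10X^3:
If X → X(1 + 0.19)
Then Y → Y · (1 + 0.19)^3
     ≈ Y · 1.6852

Percentage change = ((1 + 0.19)^3 − 1) × 100% ≈ 68.5%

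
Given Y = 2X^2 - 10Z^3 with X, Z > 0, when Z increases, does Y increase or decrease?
Y decreases

Taking the partial derivative:
∂Y/∂Z = -30Z^2

∂Y/∂Z = -30Z^2 < 0 (assuming positive values)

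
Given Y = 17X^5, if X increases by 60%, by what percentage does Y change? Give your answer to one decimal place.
948.6%

For Y = 17X^5:
If X → X(1 + 0.6)
Then Y → Y · (1 + 0.6)^5
     ≈ Y · 10.4858

Percentage change = ((1 + 0.6)^5 − 1) × 100% ≈ 948.6%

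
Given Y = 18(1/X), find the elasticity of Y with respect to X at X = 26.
Elasticity = -1

Elasticity = (dY/dX) · (X/Y)

dY/dX = -18/X²
At X = 26: dY/dX = -9/338, Y = 9/13

Elasticity = (-9/338) · (26 / (9/13)) = -1

Interpretation: for a small percentage change in X, the percentage change in Y is approximately -1.00 times as large.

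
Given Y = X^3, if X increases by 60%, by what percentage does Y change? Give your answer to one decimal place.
309.6%

For Y = X^3:
If X → X(1 + 0.6)
Then Y → Y · (1 + 0.6)^3
     = Y · 4.0960

Percentage change = ((1 + 0.6)^3 − 1) × 100% = 309.6%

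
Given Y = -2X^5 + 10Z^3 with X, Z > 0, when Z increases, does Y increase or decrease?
Y increases

Taking the partial derivative:
∂Y/∂Z = 30Z^2

∂Y/∂Z = 30Z^2 > 0 (assuming positive values)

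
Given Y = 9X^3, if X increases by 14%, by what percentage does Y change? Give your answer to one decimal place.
48.2%

For Y = 9X^3:
If X → X(1 + 0.14)
Then Y → Y · (1 + 0.14)^3
     ≈ Y · 1.4815

Percentage change = ((1 + 0.14)^3 − 1) × 100% ≈ 48.2%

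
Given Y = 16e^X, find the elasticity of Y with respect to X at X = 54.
Elasticity = 54

Elasticity = (dY/dX) · (X/Y)

dY/dX = 16·e^X
At X = 54: dY/dX = 16·e^54, Y = 16·e^54

Elasticity = (16·e^54) · (54 / (16·e^54)) = 54

Interpretation: for a small percentage change in X, the percentage change in Y is approximately 54.00 times as large.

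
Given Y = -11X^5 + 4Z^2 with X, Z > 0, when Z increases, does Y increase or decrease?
Y increases

Taking the partial derivative:
∂Y/∂Z = 8Z

∂Y/∂Z = 8Z > 0 (assuming positive values)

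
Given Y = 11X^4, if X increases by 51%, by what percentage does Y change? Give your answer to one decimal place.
419.9%

For Y = 11X^4:
If X → X(1 + 0.51)
Then Y → Y · (1 + 0.51)^4
     ≈ Y · 5.1989

Percentage change = ((1 + 0.51)^4 − 1) × 100% ≈ 419.9%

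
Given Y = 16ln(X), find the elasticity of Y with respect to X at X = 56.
Elasticity = 1/ln(56) ≈ 0.2484

Elasticity = (dY/dX) · (X/Y)

dY/dX = 16/X
At X = 56: dY/dX = 2/7, Y = 16·ln(56)

Elasticity = (2/7) · (56 / (16·ln(56))) = 1/ln(56) ≈ 0.2484

Interpretation: for a small percentage change in X, the percentage change in Y is approximately 0.25 times as large.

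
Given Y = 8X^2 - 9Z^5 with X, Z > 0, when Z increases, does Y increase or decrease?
Y decreases

Taking the partial derivative:
∂Y/∂Z = -45Z^4

∂Y/∂Z = -45Z^4 < 0 (assuming positive values)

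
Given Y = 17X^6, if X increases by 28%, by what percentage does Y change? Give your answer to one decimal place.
339.8%

For Y = 17X^6:
If X → X(1 + 0.28)
Then Y → Y · (1 + 0.28)^6
     ≈ Y · 4.3980

Percentage change = ((1 + 0.28)^6 − 1) × 100% ≈ 339.8%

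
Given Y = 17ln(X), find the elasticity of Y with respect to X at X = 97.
Elasticity = 1/ln(97) ≈ 0.2186

Elasticity = (dY/dX) · (X/Y)

dY/dX = 17/X
At X = 97: dY/dX = 17/97, Y = 17·ln(97)

Elasticity = (17/97) · (97 / (17·ln(97))) = 1/ln(97) ≈ 0.2186

Interpretation: for a small percentage change in X, the percentage change in Y is approximately 0.22 times as large.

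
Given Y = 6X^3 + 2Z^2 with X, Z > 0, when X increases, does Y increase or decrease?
Y increases

Taking the partial derivative:
∂Y/∂X = 18X^2

∂Y/∂X = 18X^2 > 0 (assuming positive values)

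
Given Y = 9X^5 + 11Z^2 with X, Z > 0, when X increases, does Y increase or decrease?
Y increases

Taking the partial derivative:
∂Y/∂X = 45X^4

∂Y/∂X = 45X^4 > 0 (assuming positive values)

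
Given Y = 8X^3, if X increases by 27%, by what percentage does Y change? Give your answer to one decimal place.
104.8%

For Y = 8X^3:
If X → X(1 + 0.27)
Then Y → Y · (1 + 0.27)^3
     ≈ Y · 2.0484

Percentage change = ((1 + 0.27)^3 − 1) × 100% ≈ 104.8%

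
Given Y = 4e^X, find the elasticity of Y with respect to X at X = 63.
Elasticity = 63

Elasticity = (dY/dX) · (X/Y)

dY/dX = 4·e^X
At X = 63: dY/dX = 4·e^63, Y = 4·e^63

Elasticity = (4·e^63) · (63 / (4·e^63)) = 63

Interpretation: for a small percentage change in X, the percentage change in Y is approximately 63.00 times as large.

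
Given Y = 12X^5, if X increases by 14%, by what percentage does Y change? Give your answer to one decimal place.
92.5%

For Y = 12X^5:
If X → X(1 + 0.14)
Then Y → Y · (1 + 0.14)^5
     ≈ Y · 1.9254

Percentage change = ((1 + 0.14)^5 − 1) × 100% ≈ 92.5%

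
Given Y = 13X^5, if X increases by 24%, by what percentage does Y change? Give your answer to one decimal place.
193.2%

For Y = 13X^5:
If X → X(1 + 0.24)
Then Y → Y · (1 + 0.24)^5
     ≈ Y · 2.9316

Percentage change = ((1 + 0.24)^5 − 1) × 100% ≈ 193.2%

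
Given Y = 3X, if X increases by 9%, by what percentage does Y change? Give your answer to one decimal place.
9.0%

For Y = 3X:
If X → X(1 + 0.09)
Then Y → Y · (1 + 0.09)^1
     = Y · 1.0900

Percentage change = ((1 + 0.09)^1 − 1) × 100% = 9.0%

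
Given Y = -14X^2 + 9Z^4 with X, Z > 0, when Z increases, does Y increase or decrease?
Y increases

Taking the partial derivative:
∂Y/∂Z = 36Z^3

∂Y/∂Z = 36Z^3 > 0 (assuming positive values)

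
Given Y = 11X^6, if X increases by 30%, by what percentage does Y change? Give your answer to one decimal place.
382.7%

For Y = 11X^6:
If X → X(1 + 0.3)
Then Y → Y · (1 + 0.3)^6
     ≈ Y · 4.8268

Percentage change = ((1 + 0.3)^6 − 1) × 100% ≈ 382.7%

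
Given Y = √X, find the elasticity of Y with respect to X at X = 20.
Elasticity = 1/2

Elasticity = (dY/dX) · (X/Y)

dY/dX = 1/(2·√X)
At X = 20: dY/dX = √5/20, Y = 2·√5

Elasticity = (√5/20) · (20 / (2·√5)) = 1/2

Interpretation: for a small percentage change in X, the percentage change in Y is approximately 0.50 times as large.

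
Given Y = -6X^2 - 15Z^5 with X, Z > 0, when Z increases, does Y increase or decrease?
Y decreases

Taking the partial derivative:
∂Y/∂Z = -75Z^4

∂Y/∂Z = -75Z^4 < 0 (assuming positive values)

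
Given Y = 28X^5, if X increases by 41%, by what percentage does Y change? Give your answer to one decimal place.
457.3%

For Y = 28X^5:
If X → X(1 + 0.41)
Then Y → Y · (1 + 0.41)^5
     ≈ Y · 5.5731

Percentage change = ((1 + 0.41)^5 − 1) × 100% ≈ 457.3%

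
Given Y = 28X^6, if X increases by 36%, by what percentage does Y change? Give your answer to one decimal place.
532.8%

For Y = 28X^6:
If X → X(1 + 0.36)
Then Y → Y · (1 + 0.36)^6
     ≈ Y · 6.3275

Percentage change = ((1 + 0.36)^6 − 1) × 100% ≈ 532.8%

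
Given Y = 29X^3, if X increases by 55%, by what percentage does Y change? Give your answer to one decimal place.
272.4%

For Y = 29X^3:
If X → X(1 + 0.55)
Then Y → Y · (1 + 0.55)^3
     ≈ Y · 3.7239

Percentage change = ((1 + 0.55)^3 − 1) × 100% ≈ 272.4%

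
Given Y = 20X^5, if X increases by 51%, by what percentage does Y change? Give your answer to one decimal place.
685.0%

For Y = 20X^5:
If X → X(1 + 0.51)
Then Y → Y · (1 + 0.51)^5
     ≈ Y · 7.8503

Percentage change = ((1 + 0.51)^5 − 1) × 100% ≈ 685.0%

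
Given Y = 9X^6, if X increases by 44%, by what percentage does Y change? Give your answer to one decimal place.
791.6%

For Y = 9X^6:
If X → X(1 + 0.44)
Then Y → Y · (1 + 0.44)^6
     ≈ Y · 8.9161

Percentage change = ((1 + 0.44)^6 − 1) × 100% ≈ 791.6%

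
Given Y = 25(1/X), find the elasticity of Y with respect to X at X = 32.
Elasticity = -1

Elasticity = (dY/dX) · (X/Y)

dY/dX = -25/X²
At X = 32: dY/dX = -25/1024, Y = 25/32

Elasticity = (-25/1024) · (32 / (25/32)) = -1

Interpretation: for a small percentage change in X, the percentage change in Y is approximately -1.00 times as large.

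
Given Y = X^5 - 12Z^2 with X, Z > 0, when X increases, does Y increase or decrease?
Y increases

Taking the partial derivative:
∂Y/∂X = 5X^4

∂Y/∂X = 5X^4 > 0 (assuming positive values)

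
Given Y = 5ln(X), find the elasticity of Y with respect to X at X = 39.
Elasticity = 1/ln(39) ≈ 0.2730

Elasticity = (dY/dX) · (X/Y)

dY/dX = 5/X
At X = 39: dY/dX = 5/39, Y = 5·ln(39)

Elasticity = (5/39) · (39 / (5·ln(39))) = 1/ln(39) ≈ 0.2730

Interpretation: for a small percentage change in X, the percentage change in Y is approximately 0.27 times as large.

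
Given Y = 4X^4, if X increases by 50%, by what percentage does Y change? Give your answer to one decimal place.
406.3%

For Y = 4X^4:
If X → X(1 + 0.5)
Then Y → Y · (1 + 0.5)^4
     = Y · 5.0625

Percentage change = ((1 + 0.5)^4 − 1) × 100% ≈ 406.3%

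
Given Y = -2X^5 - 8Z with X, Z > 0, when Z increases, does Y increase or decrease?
Y decreases

Taking the partial derivative:
∂Y/∂Z = -8

∂Y/∂Z = -8 < 0 (assuming positive values)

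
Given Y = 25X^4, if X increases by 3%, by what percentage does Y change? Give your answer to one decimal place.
12.6%

For Y = 25X^4:
If X → X(1 + 0.03)
Then Y → Y · (1 + 0.03)^4
     ≈ Y · 1.1255

Percentage change = ((1 + 0.03)^4 − 1) × 100% ≈ 12.6%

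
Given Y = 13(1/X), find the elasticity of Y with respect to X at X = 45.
Elasticity = -1

Elasticity = (dY/dX) · (X/Y)

dY/dX = -13/X²
At X = 45: dY/dX = -13/2025, Y = 13/45

Elasticity = (-13/2025) · (45 / (13/45)) = -1

Interpretation: for a small percentage change in X, the percentage change in Y is approximately -1.00 times as large.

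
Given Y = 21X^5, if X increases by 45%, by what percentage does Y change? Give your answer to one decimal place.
541.0%

For Y = 21X^5:
If X → X(1 + 0.45)
Then Y → Y · (1 + 0.45)^5
     ≈ Y · 6.4097

Percentage change = ((1 + 0.45)^5 − 1) × 100% ≈ 541.0%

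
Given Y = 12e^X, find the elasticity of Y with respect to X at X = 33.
Elasticity = 33

Elasticity = (dY/dX) · (X/Y)

dY/dX = 12·e^X
At X = 33: dY/dX = 12·e^33, Y = 12·e^33

Elasticity = (12·e^33) · (33 / (12·e^33)) = 33

Interpretation: for a small percentage change in X, the percentage change in Y is approximately 33.00 times as large.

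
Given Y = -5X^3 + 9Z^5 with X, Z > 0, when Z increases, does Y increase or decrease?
Y increases

Taking the partial derivative:
∂Y/∂Z = 45Z^4

∂Y/∂Z = 45Z^4 > 0 (assuming positive values)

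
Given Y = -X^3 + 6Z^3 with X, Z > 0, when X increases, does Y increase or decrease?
Y decreases

Taking the partial derivative:
∂Y/∂X = -3X^2

∂Y/∂X = -3X^2 < 0 (assuming positive values)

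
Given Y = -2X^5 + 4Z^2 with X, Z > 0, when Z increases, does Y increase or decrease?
Y increases

Taking the partial derivative:
∂Y/∂Z = 8Z

∂Y/∂Z = 8Z > 0 (assuming positive values)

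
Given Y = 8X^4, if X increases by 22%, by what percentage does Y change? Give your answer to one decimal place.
121.5%

For Y = 8X^4:
If X → X(1 + 0.22)
Then Y → Y · (1 + 0.22)^4
     ≈ Y · 2.2153

Percentage change = ((1 + 0.22)^4 − 1) × 100% ≈ 121.5%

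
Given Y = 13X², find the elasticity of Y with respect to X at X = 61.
Elasticity = 2

Elasticity = (dY/dX) · (X/Y)

dY/dX = 26·X
At X = 61: dY/dX = 1586, Y = 48373

Elasticity = 1586 · (61 / 48373) = 2

Interpretation: for a small percentage change in X, the percentage change in Y is approximately 2.00 times as large.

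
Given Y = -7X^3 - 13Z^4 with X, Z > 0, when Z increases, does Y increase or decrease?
Y decreases

Taking the partial derivative:
∂Y/∂Z = -52Z^3

∂Y/∂Z = -52Z^3 < 0 (assuming positive values)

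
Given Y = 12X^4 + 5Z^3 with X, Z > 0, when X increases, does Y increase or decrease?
Y increases

Taking the partial derivative:
∂Y/∂X = 48X^3

∂Y/∂X = 48X^3 > 0 (assuming positive values)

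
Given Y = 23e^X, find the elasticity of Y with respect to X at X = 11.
Elasticity = 11

Elasticity = (dY/dX) · (X/Y)

dY/dX = 23·e^X
At X = 11: dY/dX = 23·e^11, Y = 23·e^11

Elasticity = (23·e^11) · (11 / (23·e^11)) = 11

Interpretation: for a small percentage change in X, the percentage change in Y is approximately 11.00 times as large.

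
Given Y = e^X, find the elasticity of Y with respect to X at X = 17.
Elasticity = 17

Elasticity = (dY/dX) · (X/Y)

dY/dX = e^X
At X = 17: dY/dX = e^17, Y = e^17

Elasticity = (e^17) · (17 / (e^17)) = 17

Interpretation: for a small percentage change in X, the percentage change in Y is approximately 17.00 times as large.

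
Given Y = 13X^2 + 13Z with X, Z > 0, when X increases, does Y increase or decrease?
Y increases

Taking the partial derivative:
∂Y/∂X = 26X

∂Y/∂X = 26X > 0 (assuming positive values)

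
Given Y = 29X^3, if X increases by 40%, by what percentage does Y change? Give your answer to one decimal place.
174.4%

For Y = 29X^3:
If X → X(1 + 0.4)
Then Y → Y · (1 + 0.4)^3
     = Y · 2.7440

Percentage change = ((1 + 0.4)^3 − 1) × 100% = 174.4%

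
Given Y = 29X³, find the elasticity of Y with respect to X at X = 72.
Elasticity = 3

Elasticity = (dY/dX) · (X/Y)

dY/dX = 87·X²
At X = 72: dY/dX = 451008, Y = 10824192

Elasticity = 451008 · (72 / 10824192) = 3

Interpretation: for a small percentage change in X, the percentage change in Y is approximately 3.00 times as large.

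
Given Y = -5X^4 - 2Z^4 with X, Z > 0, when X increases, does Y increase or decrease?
Y decreases

Taking the partial derivative:
∂Y/∂X = -20X^3

∂Y/∂X = -20X^3 < 0 (assuming positive values)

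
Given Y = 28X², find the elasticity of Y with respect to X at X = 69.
Elasticity = 2

Elasticity = (dY/dX) · (X/Y)

dY/dX = 56·X
At X = 69: dY/dX = 3864, Y = 133308

Elasticity = 3864 · (69 / 133308) = 2

Interpretation: for a small percentage change in X, the percentage change in Y is approximately 2.00 times as large.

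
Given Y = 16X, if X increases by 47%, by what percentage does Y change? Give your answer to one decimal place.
47.0%

For Y = 16X:
If X → X(1 + 0.47)
Then Y → Y · (1 + 0.47)^1
     = Y · 1.4700

Percentage change = ((1 + 0.47)^1 − 1) × 100% = 47.0%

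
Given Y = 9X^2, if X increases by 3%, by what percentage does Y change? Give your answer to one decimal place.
6.1%

For Y = 9X^2:
If X → X(1 + 0.03)
Then Y → Y · (1 + 0.03)^2
     = Y · 1.0609

Percentage change = ((1 + 0.03)^2 − 1) × 100% ≈ 6.1%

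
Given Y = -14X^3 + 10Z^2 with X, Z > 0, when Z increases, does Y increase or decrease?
Y increases

Taking the partial derivative:
∂Y/∂Z = 20Z

∂Y/∂Z = 20Z > 0 (assuming positive values)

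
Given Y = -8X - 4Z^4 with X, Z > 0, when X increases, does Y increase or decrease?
Y decreases

Taking the partial derivative:
∂Y/∂X = -8

∂Y/∂X = -8 < 0 (assuming positive values)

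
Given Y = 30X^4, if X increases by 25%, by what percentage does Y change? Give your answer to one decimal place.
144.1%

For Y = 30X^4:
If X → X(1 + 0.25)
Then Y → Y · (1 + 0.25)^4
     ≈ Y · 2.4414

Percentage change = ((1 + 0.25)^4 − 1) × 100% ≈ 144.1%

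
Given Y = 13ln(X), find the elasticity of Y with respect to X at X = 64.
Elasticity = 1/ln(64) ≈ 0.2404

Elasticity = (dY/dX) · (X/Y)

dY/dX = 13/X
At X = 64: dY/dX = 13/64, Y = 13·ln(64)

Elasticity = (13/64) · (64 / (13·ln(64))) = 1/ln(64) ≈ 0.2404

Interpretation: for a small percentage change in X, the percentage change in Y is approximately 0.24 times as large.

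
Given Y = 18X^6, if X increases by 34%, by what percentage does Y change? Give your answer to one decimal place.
478.9%

For Y = 18X^6:
If X → X(1 + 0.34)
Then Y → Y · (1 + 0.34)^6
     ≈ Y · 5.7893

Percentage change = ((1 + 0.34)^6 − 1) × 100% ≈ 478.9%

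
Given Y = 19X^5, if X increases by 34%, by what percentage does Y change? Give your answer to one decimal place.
332.0%

For Y = 19X^5:
If X → X(1 + 0.34)
Then Y → Y · (1 + 0.34)^5
     ≈ Y · 4.3204

Percentage change = ((1 + 0.34)^5 − 1) × 100% ≈ 332.0%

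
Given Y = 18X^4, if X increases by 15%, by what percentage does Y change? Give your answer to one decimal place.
74.9%

For Y = 18X^4:
If X → X(1 + 0.15)
Then Y → Y · (1 + 0.15)^4
     ≈ Y · 1.7490

Percentage change = ((1 + 0.15)^4 − 1) × 100% ≈ 74.9%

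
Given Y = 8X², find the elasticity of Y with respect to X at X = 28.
Elasticity = 2

Elasticity = (dY/dX) · (X/Y)

dY/dX = 16·X
At X = 28: dY/dX = 448, Y = 6272

Elasticity = 448 · (28 / 6272) = 2

Interpretation: for a small percentage change in X, the percentage change in Y is approximately 2.00 times as large.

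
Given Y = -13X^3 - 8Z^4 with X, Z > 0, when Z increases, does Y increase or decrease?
Y decreases

Taking the partial derivative:
∂Y/∂Z = -32Z^3

∂Y/∂Z = -32Z^3 < 0 (assuming positive values)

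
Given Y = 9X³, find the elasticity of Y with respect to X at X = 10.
Elasticity = 3

Elasticity = (dY/dX) · (X/Y)

dY/dX = 27·X²
At X = 10: dY/dX = 2700, Y = 9000

Elasticity = 2700 · (10 / 9000) = 3

Interpretation: for a small percentage change in X, the percentage change in Y is approximately 3.00 times as large.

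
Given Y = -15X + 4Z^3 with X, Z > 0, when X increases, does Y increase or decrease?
Y decreases

Taking the partial derivative:
∂Y/∂X = -15

∂Y/∂X = -15 < 0 (assuming positive values)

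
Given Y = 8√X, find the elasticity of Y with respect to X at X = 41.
Elasticity = 1/2

Elasticity = (dY/dX) · (X/Y)

dY/dX = 4/√X
At X = 41: dY/dX = 4·√41/41, Y = 8·√41

Elasticity = (4·√41/41) · (41 / (8·√41)) = 1/2

Interpretation: for a small percentage change in X, the percentage change in Y is approximately 0.50 times as large.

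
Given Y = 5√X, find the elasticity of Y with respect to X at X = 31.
Elasticity = 1/2

Elasticity = (dY/dX) · (X/Y)

dY/dX = 5/(2·√X)
At X = 31: dY/dX = 5·√31/62, Y = 5·√31

Elasticity = (5·√31/62) · (31 / (5·√31)) = 1/2

Interpretation: for a small percentage change in X, the percentage change in Y is approximately 0.50 times as large.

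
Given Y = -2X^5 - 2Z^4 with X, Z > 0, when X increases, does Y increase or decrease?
Y decreases

Taking the partial derivative:
∂Y/∂X = -10X^4

∂Y/∂X = -10X^4 < 0 (assuming positive values)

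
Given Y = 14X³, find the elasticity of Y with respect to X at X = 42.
Elasticity = 3

Elasticity = (dY/dX) · (X/Y)

dY/dX = 42·X²
At X = 42: dY/dX = 74088, Y = 1037232

Elasticity = 74088 · (42 / 1037232) = 3

Interpretation: for a small percentage change in X, the percentage change in Y is approximately 3.00 times as large.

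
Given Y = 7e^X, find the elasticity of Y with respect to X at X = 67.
Elasticity = 67

Elasticity = (dY/dX) · (X/Y)

dY/dX = 7·e^X
At X = 67: dY/dX = 7·e^67, Y = 7·e^67

Elasticity = (7·e^67) · (67 / (7·e^67)) = 67

Interpretation: for a small percentage change in X, the percentage change in Y is approximately 67.00 times as large.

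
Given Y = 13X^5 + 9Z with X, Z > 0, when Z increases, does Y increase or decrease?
Y increases

Taking the partial derivative:
∂Y/∂Z = 9

∂Y/∂Z = 9 > 0 (assuming positive values)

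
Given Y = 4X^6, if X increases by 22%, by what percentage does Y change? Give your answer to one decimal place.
229.7%

For Y = 4X^6:
If X → X(1 + 0.22)
Then Y → Y · (1 + 0.22)^6
     ≈ Y · 3.2973

Percentage change = ((1 + 0.22)^6 − 1) × 100% ≈ 229.7%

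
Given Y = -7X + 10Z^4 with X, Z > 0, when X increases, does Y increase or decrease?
Y decreases

Taking the partial derivative:
∂Y/∂X = -7

∂Y/∂X = -7 < 0 (assuming positive values)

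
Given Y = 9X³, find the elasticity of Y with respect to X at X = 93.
Elasticity = 3

Elasticity = (dY/dX) · (X/Y)

dY/dX = 27·X²
At X = 93: dY/dX = 233523, Y = 7239213

Elasticity = 233523 · (93 / 7239213) = 3

Interpretation: for a small percentage change in X, the percentage change in Y is approximately 3.00 times as large.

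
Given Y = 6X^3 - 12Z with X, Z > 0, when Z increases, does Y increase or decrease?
Y decreases

Taking the partial derivative:
∂Y/∂Z = -12

∂Y/∂Z = -12 < 0 (assuming positive values)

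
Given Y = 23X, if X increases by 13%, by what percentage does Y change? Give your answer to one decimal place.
13.0%

For Y = 23X:
If X → X(1 + 0.13)
Then Y → Y · (1 + 0.13)^1
     = Y · 1.1300

Percentage change = ((1 + 0.13)^1 − 1) × 100% = 13.0%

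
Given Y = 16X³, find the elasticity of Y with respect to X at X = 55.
Elasticity = 3

Elasticity = (dY/dX) · (X/Y)

dY/dX = 48·X²
At X = 55: dY/dX = 145200, Y = 2662000

Elasticity = 145200 · (55 / 2662000) = 3

Interpretation: for a small percentage change in X, the percentage change in Y is approximately 3.00 times as large.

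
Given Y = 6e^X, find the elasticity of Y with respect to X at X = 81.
Elasticity = 81

Elasticity = (dY/dX) · (X/Y)

dY/dX = 6·e^X
At X = 81: dY/dX = 6·e^81, Y = 6·e^81

Elasticity = (6·e^81) · (81 / (6·e^81)) = 81

Interpretation: for a small percentage change in X, the percentage change in Y is approximately 81.00 times as large.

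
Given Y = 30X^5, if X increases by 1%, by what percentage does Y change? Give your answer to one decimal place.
5.1%

For Y = 30X^5:
If X → X(1 + 0.01)
Then Y → Y · (1 + 0.01)^5
     ≈ Y · 1.0510

Percentage change = ((1 + 0.01)^5 − 1) × 100% ≈ 5.1%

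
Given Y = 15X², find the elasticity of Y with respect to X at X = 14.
Elasticity = 2

Elasticity = (dY/dX) · (X/Y)

dY/dX = 30·X
At X = 14: dY/dX = 420, Y = 2940

Elasticity = 420 · (14 / 2940) = 2

Interpretation: for a small percentage change in X, the percentage change in Y is approximately 2.00 times as large.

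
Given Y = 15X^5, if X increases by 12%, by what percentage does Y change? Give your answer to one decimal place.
76.2%

For Y = 15X^5:
If X → X(1 + 0.12)
Then Y → Y · (1 + 0.12)^5
     ≈ Y · 1.7623

Percentage change = ((1 + 0.12)^5 − 1) × 100% ≈ 76.2%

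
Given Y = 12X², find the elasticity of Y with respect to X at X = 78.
Elasticity = 2

Elasticity = (dY/dX) · (X/Y)

dY/dX = 24·X
At X = 78: dY/dX = 1872, Y = 73008

Elasticity = 1872 · (78 / 73008) = 2

Interpretation: for a small percentage change in X, the percentage change in Y is approximately 2.00 times as large.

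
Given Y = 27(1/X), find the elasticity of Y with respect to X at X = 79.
Elasticity = -1

Elasticity = (dY/dX) · (X/Y)

dY/dX = -27/X²
At X = 79: dY/dX = -27/6241, Y = 27/79

Elasticity = (-27/6241) · (79 / (27/79)) = -1

Interpretation: for a small percentage change in X, the percentage change in Y is approximately -1.00 times as large.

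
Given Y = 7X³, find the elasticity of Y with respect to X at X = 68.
Elasticity = 3

Elasticity = (dY/dX) · (X/Y)

dY/dX = 21·X²
At X = 68: dY/dX = 97104, Y = 2201024

Elasticity = 97104 · (68 / 2201024) = 3

Interpretation: for a small percentage change in X, the percentage change in Y is approximately 3.00 times as large.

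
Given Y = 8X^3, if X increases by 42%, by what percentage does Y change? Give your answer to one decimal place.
186.3%

For Y = 8X^3:
If X → X(1 + 0.42)
Then Y → Y · (1 + 0.42)^3
     ≈ Y · 2.8633

Percentage change = ((1 + 0.42)^3 − 1) × 100% ≈ 186.3%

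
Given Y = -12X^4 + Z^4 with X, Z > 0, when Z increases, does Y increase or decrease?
Y increases

Taking the partial derivative:
∂Y/∂Z = 4Z^3

∂Y/∂Z = 4Z^3 > 0 (assuming positive values)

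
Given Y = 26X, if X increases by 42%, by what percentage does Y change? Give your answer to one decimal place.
42.0%

For Y = 26X:
If X → X(1 + 0.42)
Then Y → Y · (1 + 0.42)^1
     = Y · 1.4200

Percentage change = ((1 + 0.42)^1 − 1) × 100% = 42.0%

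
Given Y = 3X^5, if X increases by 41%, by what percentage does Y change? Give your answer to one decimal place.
457.3%

For Y = 3X^5:
If X → X(1 + 0.41)
Then Y → Y · (1 + 0.41)^5
     ≈ Y · 5.5731

Percentage change = ((1 + 0.41)^5 − 1) × 100% ≈ 457.3%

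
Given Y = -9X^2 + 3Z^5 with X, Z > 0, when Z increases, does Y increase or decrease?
Y increases

Taking the partial derivative:
∂Y/∂Z = 15Z^4

∂Y/∂Z = 15Z^4 > 0 (assuming positive values)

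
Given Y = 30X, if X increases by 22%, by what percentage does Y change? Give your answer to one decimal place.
22.0%

For Y = 30X:
If X → X(1 + 0.22)
Then Y → Y · (1 + 0.22)^1
     = Y · 1.2200

Percentage change = ((1 + 0.22)^1 − 1) × 100% = 22.0%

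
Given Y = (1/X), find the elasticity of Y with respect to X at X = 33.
Elasticity = -1

Elasticity = (dY/dX) · (X/Y)

dY/dX = -1/X²
At X = 33: dY/dX = -1/1089, Y = 1/33

Elasticity = (-1/1089) · (33 / (1/33)) = -1

Interpretation: for a small percentage change in X, the percentage change in Y is approximately -1.00 times as large.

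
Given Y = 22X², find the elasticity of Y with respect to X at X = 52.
Elasticity = 2

Elasticity = (dY/dX) · (X/Y)

dY/dX = 44·X
At X = 52: dY/dX = 2288, Y = 59488

Elasticity = 2288 · (52 / 59488) = 2

Interpretation: for a small percentage change in X, the percentage change in Y is approximately 2.00 times as large.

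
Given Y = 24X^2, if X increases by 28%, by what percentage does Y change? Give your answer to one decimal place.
63.8%

For Y = 24X^2:
If X → X(1 + 0.28)
Then Y → Y · (1 + 0.28)^2
     = Y · 1.6384

Percentage change = ((1 + 0.28)^2 − 1) × 100% ≈ 63.8%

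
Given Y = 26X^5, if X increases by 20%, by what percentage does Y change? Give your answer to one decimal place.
148.8%

For Y = 26X^5:
If X → X(1 + 0.2)
Then Y → Y · (1 + 0.2)^5
     ≈ Y · 2.4883

Percentage change = ((1 + 0.2)^5 − 1) × 100% ≈ 148.8%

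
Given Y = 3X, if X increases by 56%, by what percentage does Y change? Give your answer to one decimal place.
56.0%

For Y = 3X:
If X → X(1 + 0.56)
Then Y → Y · (1 + 0.56)^1
     = Y · 1.5600

Percentage change = ((1 + 0.56)^1 − 1) × 100% = 56.0%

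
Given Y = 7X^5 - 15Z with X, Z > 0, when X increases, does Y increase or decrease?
Y increases

Taking the partial derivative:
∂Y/∂X = 35X^4

∂Y/∂X = 35X^4 > 0 (assuming positive values)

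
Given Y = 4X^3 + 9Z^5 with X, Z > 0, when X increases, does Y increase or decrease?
Y increases

Taking the partial derivative:
∂Y/∂X = 12X^2

∂Y/∂X = 12X^2 > 0 (assuming positive values)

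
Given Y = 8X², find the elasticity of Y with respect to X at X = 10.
Elasticity = 2

Elasticity = (dY/dX) · (X/Y)

dY/dX = 16·X
At X = 10: dY/dX = 160, Y = 800

Elasticity = 160 · (10 / 800) = 2

Interpretation: for a small percentage change in X, the percentage change in Y is approximately 2.00 times as large.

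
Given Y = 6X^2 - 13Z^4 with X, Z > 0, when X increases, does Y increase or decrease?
Y increases

Taking the partial derivative:
∂Y/∂X = 12X

∂Y/∂X = 12X > 0 (assuming positive values)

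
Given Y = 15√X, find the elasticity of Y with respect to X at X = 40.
Elasticity = 1/2

Elasticity = (dY/dX) · (X/Y)

dY/dX = 15/(2·√X)
At X = 40: dY/dX = 3·√10/8, Y = 30·√10

Elasticity = (3·√10/8) · (40 / (30·√10)) = 1/2

Interpretation: for a small percentage change in X, the percentage change in Y is approximately 0.50 times as large.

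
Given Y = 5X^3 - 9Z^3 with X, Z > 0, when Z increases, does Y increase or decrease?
Y decreases

Taking the partial derivative:
∂Y/∂Z = -27Z^2

∂Y/∂Z = -27Z^2 < 0 (assuming positive values)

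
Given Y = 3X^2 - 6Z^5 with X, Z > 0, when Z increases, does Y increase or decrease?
Y decreases

Taking the partial derivative:
∂Y/∂Z = -30Z^4

∂Y/∂Z = -30Z^4 < 0 (assuming positive values)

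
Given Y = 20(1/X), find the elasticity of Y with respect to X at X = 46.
Elasticity = -1

Elasticity = (dY/dX) · (X/Y)

dY/dX = -20/X²
At X = 46: dY/dX = -5/529, Y = 10/23

Elasticity = (-5/529) · (46 / (10/23)) = -1

Interpretation: for a small percentage change in X, the percentage change in Y is approximately -1.00 times as large.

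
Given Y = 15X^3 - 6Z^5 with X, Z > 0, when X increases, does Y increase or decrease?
Y increases

Taking the partial derivative:
∂Y/∂X = 45X^2

∂Y/∂X = 45X^2 > 0 (assuming positive values)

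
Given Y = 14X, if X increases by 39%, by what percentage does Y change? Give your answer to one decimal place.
39.0%

For Y = 14X:
If X → X(1 + 0.39)
Then Y → Y · (1 + 0.39)^1
     = Y · 1.3900

Percentage change = ((1 + 0.39)^1 − 1) × 100% = 39.0%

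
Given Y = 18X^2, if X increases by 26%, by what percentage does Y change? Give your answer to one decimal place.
58.8%

For Y = 18X^2:
If X → X(1 + 0.26)
Then Y → Y · (1 + 0.26)^2
     = Y · 1.5876

Percentage change = ((1 + 0.26)^2 − 1) × 100% ≈ 58.8%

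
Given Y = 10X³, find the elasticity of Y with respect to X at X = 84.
Elasticity = 3

Elasticity = (dY/dX) · (X/Y)

dY/dX = 30·X²
At X = 84: dY/dX = 211680, Y = 5927040

Elasticity = 211680 · (84 / 5927040) = 3

Interpretation: for a small percentage change in X, the percentage change in Y is approximately 3.00 times as large.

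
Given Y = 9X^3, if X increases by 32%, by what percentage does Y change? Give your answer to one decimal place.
130.0%

For Y = 9X^3:
If X → X(1 + 0.32)
Then Y → Y · (1 + 0.32)^3
     ≈ Y · 2.3000

Percentage change = ((1 + 0.32)^3 − 1) × 100% ≈ 130.0%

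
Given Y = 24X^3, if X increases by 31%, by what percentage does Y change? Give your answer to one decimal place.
124.8%

For Y = 24X^3:
If X → X(1 + 0.31)
Then Y → Y · (1 + 0.31)^3
     ≈ Y · 2.2481

Percentage change = ((1 + 0.31)^3 − 1) × 100% ≈ 124.8%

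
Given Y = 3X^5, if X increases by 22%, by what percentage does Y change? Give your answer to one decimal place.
170.3%

For Y = 3X^5:
If X → X(1 + 0.22)
Then Y → Y · (1 + 0.22)^5
     ≈ Y · 2.7027

Percentage change = ((1 + 0.22)^5 − 1) × 100% ≈ 170.3%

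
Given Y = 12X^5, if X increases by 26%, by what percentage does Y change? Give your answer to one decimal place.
217.6%

For Y = 12X^5:
If X → X(1 + 0.26)
Then Y → Y · (1 + 0.26)^5
     ≈ Y · 3.1758

Percentage change = ((1 + 0.26)^5 − 1) × 100% ≈ 217.6%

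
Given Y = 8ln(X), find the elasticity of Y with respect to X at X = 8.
Elasticity = 1/ln(8) ≈ 0.4809

Elasticity = (dY/dX) · (X/Y)

dY/dX = 8/X
At X = 8: dY/dX = 1, Y = 8·ln(8)

Elasticity = 1 · (8 / (8·ln(8))) = 1/ln(8) ≈ 0.4809

Interpretation: for a small percentage change in X, the percentage change in Y is approximately 0.48 times as large.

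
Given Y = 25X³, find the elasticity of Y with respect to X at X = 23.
Elasticity = 3

Elasticity = (dY/dX) · (X/Y)

dY/dX = 75·X²
At X = 23: dY/dX = 39675, Y = 304175

Elasticity = 39675 · (23 / 304175) = 3

Interpretation: for a small percentage change in X, the percentage change in Y is approximately 3.00 times as large.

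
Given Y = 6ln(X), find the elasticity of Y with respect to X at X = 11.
Elasticity = 1/ln(11) ≈ 0.4170

Elasticity = (dY/dX) · (X/Y)

dY/dX = 6/X
At X = 11: dY/dX = 6/11, Y = 6·ln(11)

Elasticity = (6/11) · (11 / (6·ln(11))) = 1/ln(11) ≈ 0.4170

Interpretation: for a small percentage change in X, the percentage change in Y is approximately 0.42 times as large.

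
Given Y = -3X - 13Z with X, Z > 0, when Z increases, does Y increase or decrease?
Y decreases

Taking the partial derivative:
∂Y/∂Z = -13

∂Y/∂Z = -13 < 0 (assuming positive values)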